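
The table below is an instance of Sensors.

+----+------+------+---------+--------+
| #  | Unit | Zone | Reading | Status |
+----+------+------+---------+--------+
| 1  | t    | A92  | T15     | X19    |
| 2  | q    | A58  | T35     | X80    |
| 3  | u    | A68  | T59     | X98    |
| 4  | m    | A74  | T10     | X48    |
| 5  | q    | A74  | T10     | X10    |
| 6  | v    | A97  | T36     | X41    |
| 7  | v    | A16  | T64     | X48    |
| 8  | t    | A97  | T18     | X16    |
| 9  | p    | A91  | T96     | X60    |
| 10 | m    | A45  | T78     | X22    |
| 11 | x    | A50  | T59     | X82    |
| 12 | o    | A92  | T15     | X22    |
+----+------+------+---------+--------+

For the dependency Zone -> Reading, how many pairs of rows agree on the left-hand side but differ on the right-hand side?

1

Zone=A92: all 2 rows agree on Reading — 0 pairs.
Zone=A74: all 2 rows agree on Reading — 0 pairs.
Zone=A97: violating pairs (6,8) — 1 pair.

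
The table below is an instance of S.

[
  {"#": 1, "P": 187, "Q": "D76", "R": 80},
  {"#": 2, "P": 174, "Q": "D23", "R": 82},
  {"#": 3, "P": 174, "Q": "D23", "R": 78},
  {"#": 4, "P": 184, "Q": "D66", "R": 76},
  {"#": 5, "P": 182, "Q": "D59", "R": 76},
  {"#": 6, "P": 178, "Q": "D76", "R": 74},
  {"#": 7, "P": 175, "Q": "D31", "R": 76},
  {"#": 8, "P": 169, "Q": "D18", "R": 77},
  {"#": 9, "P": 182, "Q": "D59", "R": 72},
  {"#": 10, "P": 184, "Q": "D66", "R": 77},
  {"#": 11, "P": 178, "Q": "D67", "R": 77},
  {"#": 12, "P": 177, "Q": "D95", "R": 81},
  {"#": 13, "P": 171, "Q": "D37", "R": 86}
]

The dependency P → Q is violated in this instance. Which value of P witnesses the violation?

178

P=187: row 1 → Q = D76 ✓
P=174: rows 2, 3 → Q = D23, D23 ✓
P=184: rows 4, 10 → Q = D66, D66 ✓
P=182: rows 5, 9 → Q = D59, D59 ✓
P=178: rows 6, 11 → Q takes values {D76, D67} — violation
P=175: row 7 → Q = D31 ✓
P=169: row 8 → Q = D18 ✓
P=177: row 12 → Q = D95 ✓
P=171: row 13 → Q = D37 ✓
The only P value with inconsistent Q is P=178.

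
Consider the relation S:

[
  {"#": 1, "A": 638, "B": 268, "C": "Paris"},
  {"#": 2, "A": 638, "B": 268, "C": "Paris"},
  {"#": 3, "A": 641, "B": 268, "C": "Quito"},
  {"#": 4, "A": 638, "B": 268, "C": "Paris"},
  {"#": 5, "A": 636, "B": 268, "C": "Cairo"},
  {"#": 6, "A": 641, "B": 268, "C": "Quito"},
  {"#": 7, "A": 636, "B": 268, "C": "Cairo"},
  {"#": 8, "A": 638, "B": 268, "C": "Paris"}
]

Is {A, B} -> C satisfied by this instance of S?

Yes

(A=638, B=268): rows 1, 2, 4, 8 → C = Paris, Paris, Paris, Paris ✓
(A=641, B=268): rows 3, 6 → C = Quito, Quito ✓
(A=636, B=268): rows 5, 7 → C = Cairo, Cairo ✓
Every {A, B} value is associated with a single C value, so {A, B} -> C holds.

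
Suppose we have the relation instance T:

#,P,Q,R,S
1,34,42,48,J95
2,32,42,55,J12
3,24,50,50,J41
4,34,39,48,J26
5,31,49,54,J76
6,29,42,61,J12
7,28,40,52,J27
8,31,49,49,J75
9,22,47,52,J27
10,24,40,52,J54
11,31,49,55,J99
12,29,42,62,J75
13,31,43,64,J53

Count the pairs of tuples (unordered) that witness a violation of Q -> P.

6

Q=42: violating pairs (1,2), (1,6), (1,12), (2,6), (2,12) — 5 pairs.
Q=49: all 3 rows agree on P — 0 pairs.
Q=40: violating pairs (7,10) — 1 pair.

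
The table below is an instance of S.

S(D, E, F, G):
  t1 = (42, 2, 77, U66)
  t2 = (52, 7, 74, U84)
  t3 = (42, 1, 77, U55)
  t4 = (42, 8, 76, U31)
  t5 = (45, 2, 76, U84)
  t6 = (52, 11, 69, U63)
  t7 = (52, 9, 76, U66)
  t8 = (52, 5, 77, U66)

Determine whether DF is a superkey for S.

No

Rows 1 and 3 have the same DF value (D=42, F=77) but are distinct tuples, so DF does not determine every attribute — not a superkey.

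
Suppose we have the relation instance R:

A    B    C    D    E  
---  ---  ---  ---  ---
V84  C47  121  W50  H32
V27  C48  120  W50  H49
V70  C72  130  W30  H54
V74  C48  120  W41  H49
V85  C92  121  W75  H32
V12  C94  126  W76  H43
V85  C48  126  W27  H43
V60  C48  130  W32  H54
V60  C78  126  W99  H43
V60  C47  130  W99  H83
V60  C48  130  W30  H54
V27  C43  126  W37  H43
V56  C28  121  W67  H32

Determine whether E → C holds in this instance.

Yes

E=H32: 3 rows → C = 121, 121, 121 ✓
E=H49: 2 rows → C = 120, 120 ✓
E=H54: 3 rows → C = 130, 130, 130 ✓
E=H43: 4 rows → C = 126, 126, 126, 126 ✓
E=H83: 1 row → C = 130 ✓
Every E value is associated with a single C value, so E → C holds.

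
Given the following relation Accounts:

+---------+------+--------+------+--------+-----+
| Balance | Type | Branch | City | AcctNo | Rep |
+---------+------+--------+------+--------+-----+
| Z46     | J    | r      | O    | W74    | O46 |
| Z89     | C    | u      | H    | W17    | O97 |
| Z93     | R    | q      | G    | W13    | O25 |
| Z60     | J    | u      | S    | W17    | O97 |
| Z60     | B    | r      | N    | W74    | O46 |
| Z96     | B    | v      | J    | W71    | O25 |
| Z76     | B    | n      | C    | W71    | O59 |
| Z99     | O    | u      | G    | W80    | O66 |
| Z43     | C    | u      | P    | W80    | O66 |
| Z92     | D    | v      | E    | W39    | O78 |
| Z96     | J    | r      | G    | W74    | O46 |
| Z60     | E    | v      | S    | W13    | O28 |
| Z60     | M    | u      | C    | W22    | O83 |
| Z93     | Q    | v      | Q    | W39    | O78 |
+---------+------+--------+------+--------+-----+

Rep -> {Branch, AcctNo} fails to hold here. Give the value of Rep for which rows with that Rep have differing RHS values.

O25

Rep=O46: 3 rows → {Branch,AcctNo} = (r, W74), (r, W74), (r, W74) ✓
Rep=O97: 2 rows → {Branch,AcctNo} = (u, W17), (u, W17) ✓
Rep=O25: 2 rows → {Branch,AcctNo} takes values {(q, W13), (v, W71)} — violation
Rep=O59: 1 row → {Branch,AcctNo} = (n, W71) ✓
Rep=O66: 2 rows → {Branch,AcctNo} = (u, W80), (u, W80) ✓
Rep=O78: 2 rows → {Branch,AcctNo} = (v, W39), (v, W39) ✓
Rep=O28: 1 row → {Branch,AcctNo} = (v, W13) ✓
Rep=O83: 1 row → {Branch,AcctNo} = (u, W22) ✓
The only Rep value with inconsistent RHS is Rep=O25.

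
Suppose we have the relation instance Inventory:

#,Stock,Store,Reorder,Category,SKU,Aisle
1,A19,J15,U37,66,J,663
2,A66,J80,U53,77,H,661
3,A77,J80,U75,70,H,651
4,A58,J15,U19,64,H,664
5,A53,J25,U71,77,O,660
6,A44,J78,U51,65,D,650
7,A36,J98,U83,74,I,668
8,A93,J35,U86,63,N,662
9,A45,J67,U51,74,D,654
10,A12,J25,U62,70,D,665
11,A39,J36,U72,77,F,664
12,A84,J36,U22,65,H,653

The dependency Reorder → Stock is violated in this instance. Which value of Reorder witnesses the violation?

U51

Reorder=U37: row 1 → Stock = A19 ✓
Reorder=U53: row 2 → Stock = A66 ✓
Reorder=U75: row 3 → Stock = A77 ✓
Reorder=U19: row 4 → Stock = A58 ✓
Reorder=U71: row 5 → Stock = A53 ✓
Reorder=U51: rows 6, 9 → Stock takes values {A44, A45} — violation
Reorder=U83: row 7 → Stock = A36 ✓
Reorder=U86: row 8 → Stock = A93 ✓
Reorder=U62: row 10 → Stock = A12 ✓
Reorder=U72: row 11 → Stock = A39 ✓
Reorder=U22: row 12 → Stock = A84 ✓
The only Reorder value with inconsistent Stock is Reorder=U51.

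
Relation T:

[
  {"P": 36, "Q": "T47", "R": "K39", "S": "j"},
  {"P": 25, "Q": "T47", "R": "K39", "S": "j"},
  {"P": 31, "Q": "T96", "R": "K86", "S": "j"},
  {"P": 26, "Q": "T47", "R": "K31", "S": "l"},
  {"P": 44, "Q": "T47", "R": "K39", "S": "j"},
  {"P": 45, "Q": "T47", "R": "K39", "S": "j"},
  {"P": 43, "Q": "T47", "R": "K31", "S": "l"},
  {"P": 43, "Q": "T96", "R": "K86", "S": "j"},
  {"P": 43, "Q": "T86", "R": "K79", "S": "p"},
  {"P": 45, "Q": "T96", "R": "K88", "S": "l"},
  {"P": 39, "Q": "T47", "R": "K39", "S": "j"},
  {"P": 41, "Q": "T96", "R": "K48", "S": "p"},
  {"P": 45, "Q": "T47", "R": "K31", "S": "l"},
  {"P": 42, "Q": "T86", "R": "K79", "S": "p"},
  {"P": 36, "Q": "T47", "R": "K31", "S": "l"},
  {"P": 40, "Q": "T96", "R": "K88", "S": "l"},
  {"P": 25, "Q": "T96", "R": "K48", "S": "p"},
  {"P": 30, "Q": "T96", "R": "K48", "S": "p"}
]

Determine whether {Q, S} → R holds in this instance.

(Q=T47, S=j): 5 rows → R = K39, K39, K39, K39, K39 ✓
(Q=T96, S=j): 2 rows → R = K86, K86 ✓
(Q=T47, S=l): 4 rows → R = K31, K31, K31, K31 ✓
(Q=T86, S=p): 2 rows → R = K79, K79 ✓
(Q=T96, S=l): 2 rows → R = K88, K88 ✓
(Q=T96, S=p): 3 rows → R = K48, K48, K48 ✓
Every {Q, S} value is associated with a single R value, so {Q, S} → R holds.

Yes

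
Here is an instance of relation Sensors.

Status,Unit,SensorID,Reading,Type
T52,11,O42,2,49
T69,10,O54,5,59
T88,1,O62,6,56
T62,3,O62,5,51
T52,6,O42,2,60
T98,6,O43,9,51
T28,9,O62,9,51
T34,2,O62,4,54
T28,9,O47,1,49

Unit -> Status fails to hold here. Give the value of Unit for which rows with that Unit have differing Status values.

Unit=11: 1 row → Status = T52 ✓
Unit=10: 1 row → Status = T69 ✓
Unit=1: 1 row → Status = T88 ✓
Unit=3: 1 row → Status = T62 ✓
Unit=6: 2 rows → Status takes values {T52, T98} — violation
Unit=9: 2 rows → Status = T28, T28 ✓
Unit=2: 1 row → Status = T34 ✓
The only Unit value with inconsistent Status is Unit=6.

6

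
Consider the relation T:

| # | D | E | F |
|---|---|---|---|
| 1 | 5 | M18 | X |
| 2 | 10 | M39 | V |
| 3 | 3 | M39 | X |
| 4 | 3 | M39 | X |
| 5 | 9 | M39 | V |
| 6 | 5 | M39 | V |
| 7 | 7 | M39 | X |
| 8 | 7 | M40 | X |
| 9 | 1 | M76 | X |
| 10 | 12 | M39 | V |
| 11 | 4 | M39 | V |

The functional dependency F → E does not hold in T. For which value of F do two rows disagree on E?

X

F=X: rows 1, 3, 4, 7, 8, 9 → E takes values {M18, M39, M40, M76} — violation
F=V: rows 2, 5, 6, 10, 11 → E = M39, M39, M39, M39, M39 ✓
The only F value with inconsistent E is F=X.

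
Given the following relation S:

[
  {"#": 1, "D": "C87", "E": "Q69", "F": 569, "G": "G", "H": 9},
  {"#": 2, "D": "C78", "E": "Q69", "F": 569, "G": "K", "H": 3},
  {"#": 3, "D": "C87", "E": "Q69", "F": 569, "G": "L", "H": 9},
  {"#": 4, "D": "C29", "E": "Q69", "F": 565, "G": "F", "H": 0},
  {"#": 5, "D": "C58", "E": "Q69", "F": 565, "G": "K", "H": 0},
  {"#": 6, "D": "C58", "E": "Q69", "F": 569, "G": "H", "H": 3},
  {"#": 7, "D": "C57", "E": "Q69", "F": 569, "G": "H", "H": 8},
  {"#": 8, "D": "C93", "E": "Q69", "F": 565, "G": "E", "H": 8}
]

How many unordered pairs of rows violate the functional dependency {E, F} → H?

(E=Q69, F=569): violating pairs (1,2), (1,6), (1,7), (2,3), (2,7), (3,6), (3,7), (6,7) — 8 pairs.
(E=Q69, F=565): violating pairs (4,8), (5,8) — 2 pairs.

10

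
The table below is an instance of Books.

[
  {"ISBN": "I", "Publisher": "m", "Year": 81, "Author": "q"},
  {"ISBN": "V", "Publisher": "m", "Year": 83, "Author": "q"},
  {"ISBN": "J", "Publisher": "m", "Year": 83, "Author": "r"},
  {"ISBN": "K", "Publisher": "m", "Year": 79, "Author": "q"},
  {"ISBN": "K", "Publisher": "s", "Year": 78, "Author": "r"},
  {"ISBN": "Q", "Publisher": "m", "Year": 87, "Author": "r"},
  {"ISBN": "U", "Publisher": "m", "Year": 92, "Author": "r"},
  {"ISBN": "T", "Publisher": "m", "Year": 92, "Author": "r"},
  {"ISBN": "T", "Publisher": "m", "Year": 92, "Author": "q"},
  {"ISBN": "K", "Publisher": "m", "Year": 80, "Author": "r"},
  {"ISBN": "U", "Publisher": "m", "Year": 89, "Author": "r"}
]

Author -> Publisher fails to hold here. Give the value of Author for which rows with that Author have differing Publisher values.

r

Author=q: 4 rows → Publisher = m, m, m, m ✓
Author=r: 7 rows → Publisher takes values {m, s} — violation
The only Author value with inconsistent Publisher is Author=r.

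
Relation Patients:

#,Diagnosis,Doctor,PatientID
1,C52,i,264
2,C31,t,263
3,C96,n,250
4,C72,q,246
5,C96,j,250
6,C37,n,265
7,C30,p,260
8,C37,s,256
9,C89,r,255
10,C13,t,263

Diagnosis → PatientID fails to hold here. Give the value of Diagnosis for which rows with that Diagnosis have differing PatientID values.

C37

Diagnosis=C52: row 1 → PatientID = 264 ✓
Diagnosis=C31: row 2 → PatientID = 263 ✓
Diagnosis=C96: rows 3, 5 → PatientID = 250, 250 ✓
Diagnosis=C72: row 4 → PatientID = 246 ✓
Diagnosis=C37: rows 6, 8 → PatientID takes values {265, 256} — violation
Diagnosis=C30: row 7 → PatientID = 260 ✓
Diagnosis=C89: row 9 → PatientID = 255 ✓
Diagnosis=C13: row 10 → PatientID = 263 ✓
The only Diagnosis value with inconsistent PatientID is Diagnosis=C37.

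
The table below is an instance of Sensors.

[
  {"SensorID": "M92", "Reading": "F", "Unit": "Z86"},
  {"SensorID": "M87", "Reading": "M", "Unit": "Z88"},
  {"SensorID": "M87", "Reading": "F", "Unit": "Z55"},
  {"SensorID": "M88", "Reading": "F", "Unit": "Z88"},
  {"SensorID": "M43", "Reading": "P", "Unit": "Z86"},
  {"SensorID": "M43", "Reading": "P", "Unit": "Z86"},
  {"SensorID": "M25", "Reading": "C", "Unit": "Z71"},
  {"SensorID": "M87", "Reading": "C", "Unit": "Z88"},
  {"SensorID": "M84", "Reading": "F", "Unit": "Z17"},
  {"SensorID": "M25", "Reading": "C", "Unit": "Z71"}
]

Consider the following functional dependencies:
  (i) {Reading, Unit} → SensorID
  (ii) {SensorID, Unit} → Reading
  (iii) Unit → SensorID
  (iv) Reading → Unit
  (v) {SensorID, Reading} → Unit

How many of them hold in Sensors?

2

(i) {Reading, Unit} → SensorID: every LHS value maps to a single RHS value — holds.
(ii) {SensorID, Unit} → Reading: (SensorID=M87, Unit=Z88): 2 rows → Reading takes values {M, C} — violation — fails.
(iii) Unit → SensorID: Unit=Z86: 3 rows → SensorID takes values {M92, M43} — violation; Unit=Z88: 3 rows → SensorID takes values {M87, M88} — violation — fails.
(iv) Reading → Unit: Reading=F: 4 rows → Unit takes values {Z86, Z55, Z88, Z17} — violation; Reading=C: 3 rows → Unit takes values {Z71, Z88} — violation — fails.
(v) {SensorID, Reading} → Unit: every LHS value maps to a single RHS value — holds.
2 of the 5 dependencies hold.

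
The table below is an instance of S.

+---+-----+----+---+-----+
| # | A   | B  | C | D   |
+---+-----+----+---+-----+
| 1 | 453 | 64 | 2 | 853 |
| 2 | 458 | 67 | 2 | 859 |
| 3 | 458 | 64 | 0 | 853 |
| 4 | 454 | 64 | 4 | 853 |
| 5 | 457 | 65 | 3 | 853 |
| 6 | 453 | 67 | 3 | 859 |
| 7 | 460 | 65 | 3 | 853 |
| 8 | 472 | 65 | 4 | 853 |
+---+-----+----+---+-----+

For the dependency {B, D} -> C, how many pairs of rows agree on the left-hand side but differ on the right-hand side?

6

(B=64, D=853): violating pairs (1,3), (1,4), (3,4) — 3 pairs.
(B=67, D=859): violating pairs (2,6) — 1 pair.
(B=65, D=853): violating pairs (5,8), (7,8) — 2 pairs.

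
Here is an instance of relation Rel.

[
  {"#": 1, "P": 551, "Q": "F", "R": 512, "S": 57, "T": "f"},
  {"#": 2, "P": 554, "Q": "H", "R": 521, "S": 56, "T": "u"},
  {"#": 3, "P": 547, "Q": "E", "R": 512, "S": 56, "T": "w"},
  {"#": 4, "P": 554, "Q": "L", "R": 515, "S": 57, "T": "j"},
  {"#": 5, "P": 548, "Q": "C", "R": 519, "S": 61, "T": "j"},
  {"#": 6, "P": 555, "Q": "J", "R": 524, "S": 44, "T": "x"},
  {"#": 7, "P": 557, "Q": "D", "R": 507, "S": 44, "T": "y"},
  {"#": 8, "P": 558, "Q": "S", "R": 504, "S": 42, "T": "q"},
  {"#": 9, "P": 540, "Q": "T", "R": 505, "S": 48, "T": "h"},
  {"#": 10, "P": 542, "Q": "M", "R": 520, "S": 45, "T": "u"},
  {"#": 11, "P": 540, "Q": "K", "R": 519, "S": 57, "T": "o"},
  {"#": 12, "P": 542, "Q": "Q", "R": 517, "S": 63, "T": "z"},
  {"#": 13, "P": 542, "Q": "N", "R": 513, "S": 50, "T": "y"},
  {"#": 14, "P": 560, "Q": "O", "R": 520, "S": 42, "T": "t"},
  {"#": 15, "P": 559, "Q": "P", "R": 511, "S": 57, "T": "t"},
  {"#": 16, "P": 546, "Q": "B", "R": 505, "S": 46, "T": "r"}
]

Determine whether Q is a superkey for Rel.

All 16 rows have distinct Q values, so Q → (all attributes) holds and Q is a superkey.

Yes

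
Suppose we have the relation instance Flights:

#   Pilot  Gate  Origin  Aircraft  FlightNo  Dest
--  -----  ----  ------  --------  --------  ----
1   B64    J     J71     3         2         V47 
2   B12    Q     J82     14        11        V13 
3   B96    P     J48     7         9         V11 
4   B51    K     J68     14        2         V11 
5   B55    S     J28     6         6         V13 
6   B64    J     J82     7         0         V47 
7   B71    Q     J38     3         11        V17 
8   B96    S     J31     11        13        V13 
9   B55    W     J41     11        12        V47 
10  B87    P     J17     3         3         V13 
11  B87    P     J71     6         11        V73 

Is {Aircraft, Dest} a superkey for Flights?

Yes

All 11 rows have distinct {Aircraft, Dest} values, so {Aircraft, Dest} → (all attributes) holds and {Aircraft, Dest} is a superkey.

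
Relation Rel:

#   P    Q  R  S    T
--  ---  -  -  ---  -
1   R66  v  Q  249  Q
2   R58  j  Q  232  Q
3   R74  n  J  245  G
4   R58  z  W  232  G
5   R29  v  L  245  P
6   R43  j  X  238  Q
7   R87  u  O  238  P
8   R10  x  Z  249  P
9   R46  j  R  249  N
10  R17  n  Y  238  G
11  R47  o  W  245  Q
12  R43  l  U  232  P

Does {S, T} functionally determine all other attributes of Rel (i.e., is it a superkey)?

Yes

All 12 rows have distinct {S, T} values, so {S, T} → (all attributes) holds and {S, T} is a superkey.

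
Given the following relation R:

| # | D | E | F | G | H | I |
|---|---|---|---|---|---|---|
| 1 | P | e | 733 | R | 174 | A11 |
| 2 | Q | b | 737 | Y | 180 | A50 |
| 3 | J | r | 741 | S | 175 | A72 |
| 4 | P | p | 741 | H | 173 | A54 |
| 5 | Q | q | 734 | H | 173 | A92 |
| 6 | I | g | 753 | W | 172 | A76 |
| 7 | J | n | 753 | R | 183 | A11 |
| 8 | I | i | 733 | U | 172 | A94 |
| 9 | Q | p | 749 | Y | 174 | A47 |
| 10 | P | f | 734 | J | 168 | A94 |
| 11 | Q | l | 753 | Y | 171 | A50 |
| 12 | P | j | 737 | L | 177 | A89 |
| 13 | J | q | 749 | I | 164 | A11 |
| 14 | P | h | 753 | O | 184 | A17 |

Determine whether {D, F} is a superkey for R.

Yes

All 14 rows have distinct {D, F} values, so {D, F} → (all attributes) holds and {D, F} is a superkey.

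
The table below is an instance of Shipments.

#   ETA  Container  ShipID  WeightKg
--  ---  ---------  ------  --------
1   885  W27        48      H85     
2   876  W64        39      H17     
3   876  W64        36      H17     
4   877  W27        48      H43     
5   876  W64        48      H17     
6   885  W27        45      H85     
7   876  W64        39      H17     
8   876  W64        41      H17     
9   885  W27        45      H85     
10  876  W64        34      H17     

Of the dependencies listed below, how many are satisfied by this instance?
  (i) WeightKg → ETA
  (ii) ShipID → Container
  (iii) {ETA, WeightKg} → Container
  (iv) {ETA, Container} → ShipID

(i) WeightKg → ETA: every LHS value maps to a single RHS value — holds.
(ii) ShipID → Container: ShipID=48: rows 1, 4, 5 → Container takes values {W27, W64} — violation — fails.
(iii) {ETA, WeightKg} → Container: every LHS value maps to a single RHS value — holds.
(iv) {ETA, Container} → ShipID: (ETA=885, Container=W27): rows 1, 6, 9 → ShipID takes values {48, 45} — violation; (ETA=876, Container=W64): rows 2, 3, 5, 7, 8, 10 → ShipID takes values {39, 36, 48, 41, 34} — violation — fails.
2 of the 4 dependencies hold.

2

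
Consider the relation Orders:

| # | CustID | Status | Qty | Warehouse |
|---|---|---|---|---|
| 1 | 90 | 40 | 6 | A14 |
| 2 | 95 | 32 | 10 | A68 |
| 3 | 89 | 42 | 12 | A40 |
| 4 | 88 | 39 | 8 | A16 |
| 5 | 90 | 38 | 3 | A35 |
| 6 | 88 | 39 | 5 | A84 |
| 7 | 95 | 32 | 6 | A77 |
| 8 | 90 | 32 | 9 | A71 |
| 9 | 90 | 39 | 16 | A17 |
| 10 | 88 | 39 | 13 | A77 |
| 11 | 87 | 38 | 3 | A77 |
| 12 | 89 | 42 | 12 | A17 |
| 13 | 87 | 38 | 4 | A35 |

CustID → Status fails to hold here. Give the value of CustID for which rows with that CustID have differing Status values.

CustID=90: rows 1, 5, 8, 9 → Status takes values {40, 38, 32, 39} — violation
CustID=95: rows 2, 7 → Status = 32, 32 ✓
CustID=89: rows 3, 12 → Status = 42, 42 ✓
CustID=88: rows 4, 6, 10 → Status = 39, 39, 39 ✓
CustID=87: rows 11, 13 → Status = 38, 38 ✓
The only CustID value with inconsistent Status is CustID=90.

90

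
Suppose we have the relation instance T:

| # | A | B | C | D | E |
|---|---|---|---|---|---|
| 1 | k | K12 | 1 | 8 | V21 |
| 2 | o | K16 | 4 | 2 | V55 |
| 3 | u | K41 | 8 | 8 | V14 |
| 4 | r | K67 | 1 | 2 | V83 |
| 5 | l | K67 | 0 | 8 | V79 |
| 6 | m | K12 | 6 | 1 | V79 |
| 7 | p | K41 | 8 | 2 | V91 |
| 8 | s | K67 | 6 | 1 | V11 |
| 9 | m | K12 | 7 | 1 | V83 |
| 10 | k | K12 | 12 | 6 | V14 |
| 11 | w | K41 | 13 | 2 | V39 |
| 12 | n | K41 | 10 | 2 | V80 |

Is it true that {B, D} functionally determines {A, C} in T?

No

(B=K12, D=8): row 1 → {A,C} = (k, 1) ✓
(B=K16, D=2): row 2 → {A,C} = (o, 4) ✓
(B=K41, D=8): row 3 → {A,C} = (u, 8) ✓
(B=K67, D=2): row 4 → {A,C} = (r, 1) ✓
(B=K67, D=8): row 5 → {A,C} = (l, 0) ✓
(B=K12, D=1): rows 6, 9 → {A,C} takes values {(m, 6), (m, 7)} — violation
(B=K41, D=2): rows 7, 11, 12 → {A,C} takes values {(p, 8), (w, 13), (n, 10)} — violation
(B=K67, D=1): row 8 → {A,C} = (s, 6) ✓
(B=K12, D=6): row 10 → {A,C} = (k, 12) ✓
Two rows agree on {B, D} but differ on {A, C}, so {B, D} → {A, C} does not hold.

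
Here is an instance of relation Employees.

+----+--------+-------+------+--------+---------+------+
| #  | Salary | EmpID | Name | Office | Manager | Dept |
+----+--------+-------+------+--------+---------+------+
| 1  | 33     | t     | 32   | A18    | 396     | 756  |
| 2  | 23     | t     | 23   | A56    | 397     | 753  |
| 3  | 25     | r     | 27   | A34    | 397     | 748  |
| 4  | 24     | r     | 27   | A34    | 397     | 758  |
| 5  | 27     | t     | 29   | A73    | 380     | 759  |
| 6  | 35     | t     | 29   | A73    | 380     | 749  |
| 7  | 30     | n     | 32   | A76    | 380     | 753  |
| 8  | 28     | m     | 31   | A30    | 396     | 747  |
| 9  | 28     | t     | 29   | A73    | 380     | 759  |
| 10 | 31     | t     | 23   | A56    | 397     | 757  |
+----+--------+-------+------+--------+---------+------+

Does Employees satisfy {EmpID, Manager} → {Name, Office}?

Yes

(EmpID=t, Manager=396): row 1 → {Name,Office} = (32, A18) ✓
(EmpID=t, Manager=397): rows 2, 10 → {Name,Office} = (23, A56), (23, A56) ✓
(EmpID=r, Manager=397): rows 3, 4 → {Name,Office} = (27, A34), (27, A34) ✓
(EmpID=t, Manager=380): rows 5, 6, 9 → {Name,Office} = (29, A73), (29, A73), (29, A73) ✓
(EmpID=n, Manager=380): row 7 → {Name,Office} = (32, A76) ✓
(EmpID=m, Manager=396): row 8 → {Name,Office} = (31, A30) ✓
Every {EmpID, Manager} value is associated with a single {Name, Office} value, so {EmpID, Manager} → {Name, Office} holds.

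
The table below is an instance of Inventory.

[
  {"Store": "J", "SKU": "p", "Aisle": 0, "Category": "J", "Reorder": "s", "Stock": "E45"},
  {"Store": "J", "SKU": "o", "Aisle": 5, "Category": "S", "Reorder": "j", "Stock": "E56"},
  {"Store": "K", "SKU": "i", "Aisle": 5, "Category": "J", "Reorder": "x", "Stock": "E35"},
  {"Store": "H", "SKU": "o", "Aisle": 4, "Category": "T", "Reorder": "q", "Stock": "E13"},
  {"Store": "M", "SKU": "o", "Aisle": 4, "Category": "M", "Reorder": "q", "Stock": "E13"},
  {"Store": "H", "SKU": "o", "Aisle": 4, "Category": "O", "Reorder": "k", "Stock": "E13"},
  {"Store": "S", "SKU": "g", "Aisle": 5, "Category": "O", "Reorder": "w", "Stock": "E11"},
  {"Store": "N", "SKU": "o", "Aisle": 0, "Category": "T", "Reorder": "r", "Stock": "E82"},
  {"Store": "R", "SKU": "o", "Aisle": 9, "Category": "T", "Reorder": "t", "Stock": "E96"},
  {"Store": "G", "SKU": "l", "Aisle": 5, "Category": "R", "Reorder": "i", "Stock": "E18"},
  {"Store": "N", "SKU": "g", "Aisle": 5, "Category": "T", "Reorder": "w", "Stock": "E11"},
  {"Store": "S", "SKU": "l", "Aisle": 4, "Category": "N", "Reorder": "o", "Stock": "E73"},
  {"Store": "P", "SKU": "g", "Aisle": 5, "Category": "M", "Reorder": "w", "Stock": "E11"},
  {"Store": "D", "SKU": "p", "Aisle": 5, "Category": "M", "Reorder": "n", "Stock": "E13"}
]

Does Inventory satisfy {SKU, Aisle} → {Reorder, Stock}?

(SKU=p, Aisle=0): 1 row → {Reorder,Stock} = (s, E45) ✓
(SKU=o, Aisle=5): 1 row → {Reorder,Stock} = (j, E56) ✓
(SKU=i, Aisle=5): 1 row → {Reorder,Stock} = (x, E35) ✓
(SKU=o, Aisle=4): 3 rows → {Reorder,Stock} takes values {(q, E13), (k, E13)} — violation
(SKU=g, Aisle=5): 3 rows → {Reorder,Stock} = (w, E11), (w, E11), (w, E11) ✓
(SKU=o, Aisle=0): 1 row → {Reorder,Stock} = (r, E82) ✓
(SKU=o, Aisle=9): 1 row → {Reorder,Stock} = (t, E96) ✓
(SKU=l, Aisle=5): 1 row → {Reorder,Stock} = (i, E18) ✓
(SKU=l, Aisle=4): 1 row → {Reorder,Stock} = (o, E73) ✓
(SKU=p, Aisle=5): 1 row → {Reorder,Stock} = (n, E13) ✓
Two rows agree on {SKU, Aisle} but differ on {Reorder, Stock}, so {SKU, Aisle} → {Reorder, Stock} does not hold.

No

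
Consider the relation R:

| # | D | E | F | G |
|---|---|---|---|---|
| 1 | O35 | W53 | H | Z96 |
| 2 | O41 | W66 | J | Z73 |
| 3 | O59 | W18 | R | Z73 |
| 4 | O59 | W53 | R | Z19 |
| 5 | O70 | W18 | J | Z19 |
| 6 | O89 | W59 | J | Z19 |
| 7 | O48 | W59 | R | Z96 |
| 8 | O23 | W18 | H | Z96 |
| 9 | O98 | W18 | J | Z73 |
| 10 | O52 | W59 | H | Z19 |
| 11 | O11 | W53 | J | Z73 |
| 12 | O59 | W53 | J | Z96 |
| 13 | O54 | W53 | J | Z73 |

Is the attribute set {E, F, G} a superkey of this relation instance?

No

Rows 11 and 13 have the same {E, F, G} value (E=W53, F=J, G=Z73) but are distinct tuples, so {E, F, G} does not determine every attribute — not a superkey.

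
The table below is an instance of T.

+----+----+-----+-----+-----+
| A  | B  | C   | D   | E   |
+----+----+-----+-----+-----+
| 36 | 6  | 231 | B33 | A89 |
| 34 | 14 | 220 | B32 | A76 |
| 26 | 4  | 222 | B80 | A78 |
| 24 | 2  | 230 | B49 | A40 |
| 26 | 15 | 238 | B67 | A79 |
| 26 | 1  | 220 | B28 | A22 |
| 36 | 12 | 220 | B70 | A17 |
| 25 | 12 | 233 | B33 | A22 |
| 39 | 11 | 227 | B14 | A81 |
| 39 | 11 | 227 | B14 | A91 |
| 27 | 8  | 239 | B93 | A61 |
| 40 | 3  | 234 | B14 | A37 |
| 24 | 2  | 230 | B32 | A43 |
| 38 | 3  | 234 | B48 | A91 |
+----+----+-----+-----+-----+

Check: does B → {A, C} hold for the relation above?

No

B=6: 1 row → {A,C} = (36, 231) ✓
B=14: 1 row → {A,C} = (34, 220) ✓
B=4: 1 row → {A,C} = (26, 222) ✓
B=2: 2 rows → {A,C} = (24, 230), (24, 230) ✓
B=15: 1 row → {A,C} = (26, 238) ✓
B=1: 1 row → {A,C} = (26, 220) ✓
B=12: 2 rows → {A,C} takes values {(36, 220), (25, 233)} — violation
B=11: 2 rows → {A,C} = (39, 227), (39, 227) ✓
B=8: 1 row → {A,C} = (27, 239) ✓
B=3: 2 rows → {A,C} takes values {(40, 234), (38, 234)} — violation
Two rows agree on B but differ on {A, C}, so B → {A, C} does not hold.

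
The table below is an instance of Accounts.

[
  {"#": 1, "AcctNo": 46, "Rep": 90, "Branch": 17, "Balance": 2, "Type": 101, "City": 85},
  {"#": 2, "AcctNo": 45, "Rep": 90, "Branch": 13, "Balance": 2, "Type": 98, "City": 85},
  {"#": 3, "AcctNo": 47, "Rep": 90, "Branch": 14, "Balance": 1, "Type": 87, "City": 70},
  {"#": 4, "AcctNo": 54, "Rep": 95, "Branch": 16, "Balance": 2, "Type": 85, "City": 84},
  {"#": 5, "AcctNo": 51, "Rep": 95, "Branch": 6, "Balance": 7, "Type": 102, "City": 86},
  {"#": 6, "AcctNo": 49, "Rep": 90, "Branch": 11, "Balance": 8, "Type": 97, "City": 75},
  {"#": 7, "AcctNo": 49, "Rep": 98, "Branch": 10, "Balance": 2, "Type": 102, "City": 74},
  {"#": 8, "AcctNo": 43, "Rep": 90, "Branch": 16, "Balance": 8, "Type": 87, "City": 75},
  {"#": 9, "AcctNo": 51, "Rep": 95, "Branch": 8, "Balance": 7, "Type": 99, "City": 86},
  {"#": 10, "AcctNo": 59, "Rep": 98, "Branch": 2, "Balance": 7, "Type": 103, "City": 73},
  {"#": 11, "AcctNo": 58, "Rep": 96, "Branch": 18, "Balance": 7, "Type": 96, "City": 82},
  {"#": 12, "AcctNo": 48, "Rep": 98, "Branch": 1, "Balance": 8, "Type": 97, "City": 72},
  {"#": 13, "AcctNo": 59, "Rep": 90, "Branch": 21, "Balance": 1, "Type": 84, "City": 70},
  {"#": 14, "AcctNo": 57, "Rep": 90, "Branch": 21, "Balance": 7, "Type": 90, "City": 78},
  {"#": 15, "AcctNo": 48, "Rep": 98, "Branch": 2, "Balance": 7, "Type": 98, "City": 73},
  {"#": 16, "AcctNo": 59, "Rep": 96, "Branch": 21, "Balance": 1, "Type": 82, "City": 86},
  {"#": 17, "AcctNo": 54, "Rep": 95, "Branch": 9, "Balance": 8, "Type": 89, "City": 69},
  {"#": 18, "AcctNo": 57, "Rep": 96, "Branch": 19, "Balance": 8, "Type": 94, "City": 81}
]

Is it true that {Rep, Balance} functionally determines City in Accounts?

(Rep=90, Balance=2): rows 1, 2 → City = 85, 85 ✓
(Rep=90, Balance=1): rows 3, 13 → City = 70, 70 ✓
(Rep=95, Balance=2): row 4 → City = 84 ✓
(Rep=95, Balance=7): rows 5, 9 → City = 86, 86 ✓
(Rep=90, Balance=8): rows 6, 8 → City = 75, 75 ✓
(Rep=98, Balance=2): row 7 → City = 74 ✓
(Rep=98, Balance=7): rows 10, 15 → City = 73, 73 ✓
(Rep=96, Balance=7): row 11 → City = 82 ✓
(Rep=98, Balance=8): row 12 → City = 72 ✓
(Rep=90, Balance=7): row 14 → City = 78 ✓
(Rep=96, Balance=1): row 16 → City = 86 ✓
(Rep=95, Balance=8): row 17 → City = 69 ✓
(Rep=96, Balance=8): row 18 → City = 81 ✓
Every {Rep, Balance} value is associated with a single City value, so {Rep, Balance} → City holds.

Yes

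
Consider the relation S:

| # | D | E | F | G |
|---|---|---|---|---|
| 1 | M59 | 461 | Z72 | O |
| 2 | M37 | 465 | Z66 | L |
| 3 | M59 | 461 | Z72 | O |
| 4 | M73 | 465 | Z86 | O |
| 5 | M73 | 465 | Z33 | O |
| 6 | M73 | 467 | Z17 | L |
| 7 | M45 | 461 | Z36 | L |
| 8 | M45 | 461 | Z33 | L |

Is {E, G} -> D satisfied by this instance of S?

Yes

(E=461, G=O): rows 1, 3 → D = M59, M59 ✓
(E=465, G=L): row 2 → D = M37 ✓
(E=465, G=O): rows 4, 5 → D = M73, M73 ✓
(E=467, G=L): row 6 → D = M73 ✓
(E=461, G=L): rows 7, 8 → D = M45, M45 ✓
Every {E, G} value is associated with a single D value, so {E, G} -> D holds.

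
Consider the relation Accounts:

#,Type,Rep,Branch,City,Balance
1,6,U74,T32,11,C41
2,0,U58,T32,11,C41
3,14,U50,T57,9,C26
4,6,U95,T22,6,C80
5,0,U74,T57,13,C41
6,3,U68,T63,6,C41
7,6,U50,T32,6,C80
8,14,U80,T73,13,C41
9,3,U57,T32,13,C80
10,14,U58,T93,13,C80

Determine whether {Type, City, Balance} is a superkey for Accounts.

No

Rows 4 and 7 have the same {Type, City, Balance} value (Type=6, City=6, Balance=C80) but are distinct tuples, so {Type, City, Balance} does not determine every attribute — not a superkey.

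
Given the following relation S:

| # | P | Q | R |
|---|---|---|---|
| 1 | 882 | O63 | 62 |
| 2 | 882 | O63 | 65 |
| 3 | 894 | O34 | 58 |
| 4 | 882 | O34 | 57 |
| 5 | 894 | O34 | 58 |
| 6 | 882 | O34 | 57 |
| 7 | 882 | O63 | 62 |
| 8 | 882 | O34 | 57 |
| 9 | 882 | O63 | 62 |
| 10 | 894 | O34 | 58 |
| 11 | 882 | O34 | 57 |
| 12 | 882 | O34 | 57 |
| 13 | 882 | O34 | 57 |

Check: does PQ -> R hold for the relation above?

No

(P=882, Q=O63): rows 1, 2, 7, 9 → R takes values {62, 65} — violation
(P=894, Q=O34): rows 3, 5, 10 → R = 58, 58, 58 ✓
(P=882, Q=O34): rows 4, 6, 8, 11, 12, 13 → R = 57, 57, 57, 57, 57, 57 ✓
Two rows agree on PQ but differ on R, so PQ -> R does not hold.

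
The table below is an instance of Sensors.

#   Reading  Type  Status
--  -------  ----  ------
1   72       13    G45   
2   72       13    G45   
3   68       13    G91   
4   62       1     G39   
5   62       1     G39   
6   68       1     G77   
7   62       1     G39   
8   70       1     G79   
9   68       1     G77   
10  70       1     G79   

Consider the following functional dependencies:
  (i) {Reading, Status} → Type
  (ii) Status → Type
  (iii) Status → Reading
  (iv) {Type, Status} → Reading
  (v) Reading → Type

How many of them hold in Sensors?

(i) {Reading, Status} → Type: every LHS value maps to a single RHS value — holds.
(ii) Status → Type: every LHS value maps to a single RHS value — holds.
(iii) Status → Reading: every LHS value maps to a single RHS value — holds.
(iv) {Type, Status} → Reading: every LHS value maps to a single RHS value — holds.
(v) Reading → Type: Reading=68: rows 3, 6, 9 → Type takes values {13, 1} — violation — fails.
4 of the 5 dependencies hold.

4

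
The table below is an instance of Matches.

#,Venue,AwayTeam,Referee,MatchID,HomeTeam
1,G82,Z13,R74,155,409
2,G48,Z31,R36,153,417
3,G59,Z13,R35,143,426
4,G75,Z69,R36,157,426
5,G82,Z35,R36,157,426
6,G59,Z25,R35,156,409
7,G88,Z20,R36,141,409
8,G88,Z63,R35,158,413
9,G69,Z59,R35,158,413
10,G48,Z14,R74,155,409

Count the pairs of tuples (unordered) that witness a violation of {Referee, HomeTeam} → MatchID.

0

(Referee=R74, HomeTeam=409): all 2 rows agree on MatchID — 0 pairs.
(Referee=R36, HomeTeam=426): all 2 rows agree on MatchID — 0 pairs.
(Referee=R35, HomeTeam=413): all 2 rows agree on MatchID — 0 pairs.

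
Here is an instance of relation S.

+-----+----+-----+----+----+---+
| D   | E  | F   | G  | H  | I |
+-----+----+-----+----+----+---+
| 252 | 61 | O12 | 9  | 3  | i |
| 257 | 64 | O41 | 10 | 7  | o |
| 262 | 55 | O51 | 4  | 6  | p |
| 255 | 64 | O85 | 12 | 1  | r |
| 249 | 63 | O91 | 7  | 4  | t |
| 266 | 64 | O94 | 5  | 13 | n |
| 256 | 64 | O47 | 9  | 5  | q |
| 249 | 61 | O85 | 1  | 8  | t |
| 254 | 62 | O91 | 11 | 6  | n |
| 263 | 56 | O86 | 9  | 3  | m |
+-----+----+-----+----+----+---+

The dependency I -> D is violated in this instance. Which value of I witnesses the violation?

n

I=i: 1 row → D = 252 ✓
I=o: 1 row → D = 257 ✓
I=p: 1 row → D = 262 ✓
I=r: 1 row → D = 255 ✓
I=t: 2 rows → D = 249, 249 ✓
I=n: 2 rows → D takes values {266, 254} — violation
I=q: 1 row → D = 256 ✓
I=m: 1 row → D = 263 ✓
The only I value with inconsistent D is I=n.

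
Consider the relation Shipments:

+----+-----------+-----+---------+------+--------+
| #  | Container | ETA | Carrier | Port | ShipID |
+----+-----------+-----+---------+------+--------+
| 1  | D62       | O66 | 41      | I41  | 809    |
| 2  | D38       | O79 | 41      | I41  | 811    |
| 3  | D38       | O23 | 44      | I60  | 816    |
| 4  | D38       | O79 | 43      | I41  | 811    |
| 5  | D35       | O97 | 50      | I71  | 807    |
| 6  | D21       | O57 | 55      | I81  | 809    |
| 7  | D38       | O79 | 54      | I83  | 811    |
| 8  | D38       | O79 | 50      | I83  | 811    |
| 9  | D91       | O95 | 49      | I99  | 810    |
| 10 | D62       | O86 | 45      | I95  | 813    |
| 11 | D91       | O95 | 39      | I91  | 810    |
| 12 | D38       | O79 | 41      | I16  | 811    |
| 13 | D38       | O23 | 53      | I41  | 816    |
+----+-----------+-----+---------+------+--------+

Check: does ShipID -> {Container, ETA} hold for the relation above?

No

ShipID=809: rows 1, 6 → {Container,ETA} takes values {(D62, O66), (D21, O57)} — violation
ShipID=811: rows 2, 4, 7, 8, 12 → {Container,ETA} = (D38, O79), (D38, O79), (D38, O79), (D38, O79), (D38, O79) ✓
ShipID=816: rows 3, 13 → {Container,ETA} = (D38, O23), (D38, O23) ✓
ShipID=807: row 5 → {Container,ETA} = (D35, O97) ✓
ShipID=810: rows 9, 11 → {Container,ETA} = (D91, O95), (D91, O95) ✓
ShipID=813: row 10 → {Container,ETA} = (D62, O86) ✓
Two rows agree on ShipID but differ on {Container, ETA}, so ShipID -> {Container, ETA} does not hold.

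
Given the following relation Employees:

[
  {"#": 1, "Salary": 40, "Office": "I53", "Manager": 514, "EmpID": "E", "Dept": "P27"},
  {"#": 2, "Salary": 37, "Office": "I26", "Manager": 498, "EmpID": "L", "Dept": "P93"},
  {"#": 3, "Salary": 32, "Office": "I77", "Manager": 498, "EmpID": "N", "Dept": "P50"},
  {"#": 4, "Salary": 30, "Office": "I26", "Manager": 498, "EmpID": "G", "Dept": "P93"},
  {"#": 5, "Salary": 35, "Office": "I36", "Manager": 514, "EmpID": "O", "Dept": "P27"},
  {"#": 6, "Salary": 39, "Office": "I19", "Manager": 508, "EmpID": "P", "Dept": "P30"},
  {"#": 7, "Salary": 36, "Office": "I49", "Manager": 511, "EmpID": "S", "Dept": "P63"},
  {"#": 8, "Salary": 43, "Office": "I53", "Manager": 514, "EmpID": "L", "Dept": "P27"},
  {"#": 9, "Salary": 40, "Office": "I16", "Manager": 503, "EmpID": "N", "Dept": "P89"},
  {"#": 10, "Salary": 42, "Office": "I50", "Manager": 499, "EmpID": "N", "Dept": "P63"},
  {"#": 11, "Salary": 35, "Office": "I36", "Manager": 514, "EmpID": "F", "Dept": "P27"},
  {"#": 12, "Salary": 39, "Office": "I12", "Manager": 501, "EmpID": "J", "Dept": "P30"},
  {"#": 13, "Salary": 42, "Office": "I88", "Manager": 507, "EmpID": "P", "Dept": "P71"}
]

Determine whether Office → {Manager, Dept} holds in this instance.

Office=I53: rows 1, 8 → {Manager,Dept} = (514, P27), (514, P27) ✓
Office=I26: rows 2, 4 → {Manager,Dept} = (498, P93), (498, P93) ✓
Office=I77: row 3 → {Manager,Dept} = (498, P50) ✓
Office=I36: rows 5, 11 → {Manager,Dept} = (514, P27), (514, P27) ✓
Office=I19: row 6 → {Manager,Dept} = (508, P30) ✓
Office=I49: row 7 → {Manager,Dept} = (511, P63) ✓
Office=I16: row 9 → {Manager,Dept} = (503, P89) ✓
Office=I50: row 10 → {Manager,Dept} = (499, P63) ✓
Office=I12: row 12 → {Manager,Dept} = (501, P30) ✓
Office=I88: row 13 → {Manager,Dept} = (507, P71) ✓
Every Office value is associated with a single {Manager, Dept} value, so Office → {Manager, Dept} holds.

Yes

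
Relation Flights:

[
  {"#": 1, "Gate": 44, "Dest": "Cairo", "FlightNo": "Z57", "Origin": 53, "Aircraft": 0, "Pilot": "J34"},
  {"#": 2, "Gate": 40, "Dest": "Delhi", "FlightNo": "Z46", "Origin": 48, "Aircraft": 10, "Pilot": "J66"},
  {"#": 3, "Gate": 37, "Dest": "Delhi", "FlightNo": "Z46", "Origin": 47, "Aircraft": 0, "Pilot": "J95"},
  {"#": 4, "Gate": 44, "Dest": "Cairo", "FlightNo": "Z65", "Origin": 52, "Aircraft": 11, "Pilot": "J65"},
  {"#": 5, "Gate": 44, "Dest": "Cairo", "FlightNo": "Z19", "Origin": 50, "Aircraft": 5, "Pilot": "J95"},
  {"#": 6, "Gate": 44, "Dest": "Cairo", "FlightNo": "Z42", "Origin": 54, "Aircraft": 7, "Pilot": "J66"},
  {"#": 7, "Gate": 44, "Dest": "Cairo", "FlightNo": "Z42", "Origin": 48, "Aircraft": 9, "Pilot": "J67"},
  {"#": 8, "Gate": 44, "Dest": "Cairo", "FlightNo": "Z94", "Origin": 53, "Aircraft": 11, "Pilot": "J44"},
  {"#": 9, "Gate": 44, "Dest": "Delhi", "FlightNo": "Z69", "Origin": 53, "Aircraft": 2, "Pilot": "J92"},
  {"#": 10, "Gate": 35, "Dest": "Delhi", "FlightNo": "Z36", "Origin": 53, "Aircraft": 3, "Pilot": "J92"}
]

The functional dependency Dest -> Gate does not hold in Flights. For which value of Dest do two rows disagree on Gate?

Delhi

Dest=Cairo: rows 1, 4, 5, 6, 7, 8 → Gate = 44, 44, 44, 44, 44, 44 ✓
Dest=Delhi: rows 2, 3, 9, 10 → Gate takes values {40, 37, 44, 35} — violation
The only Dest value with inconsistent Gate is Dest=Delhi.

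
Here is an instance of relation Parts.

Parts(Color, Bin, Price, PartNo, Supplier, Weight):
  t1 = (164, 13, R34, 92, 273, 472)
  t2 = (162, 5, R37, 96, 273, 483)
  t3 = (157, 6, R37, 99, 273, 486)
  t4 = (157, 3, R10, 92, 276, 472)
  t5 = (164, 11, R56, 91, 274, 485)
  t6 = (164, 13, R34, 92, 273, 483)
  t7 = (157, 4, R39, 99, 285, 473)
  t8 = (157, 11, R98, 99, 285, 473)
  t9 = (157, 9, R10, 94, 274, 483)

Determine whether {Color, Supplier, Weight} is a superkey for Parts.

No

Rows 7 and 8 have the same {Color, Supplier, Weight} value (Color=157, Supplier=285, Weight=473) but are distinct tuples, so {Color, Supplier, Weight} does not determine every attribute — not a superkey.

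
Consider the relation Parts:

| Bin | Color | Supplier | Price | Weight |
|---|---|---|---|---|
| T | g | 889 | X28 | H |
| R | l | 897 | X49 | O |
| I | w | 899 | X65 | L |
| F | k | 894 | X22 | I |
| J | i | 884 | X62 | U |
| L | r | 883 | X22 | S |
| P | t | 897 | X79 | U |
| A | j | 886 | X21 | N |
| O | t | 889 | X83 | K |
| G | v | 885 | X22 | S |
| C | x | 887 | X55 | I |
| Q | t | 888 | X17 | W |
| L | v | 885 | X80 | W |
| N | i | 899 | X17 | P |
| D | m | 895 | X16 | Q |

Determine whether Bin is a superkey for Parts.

Two distinct rows share Bin=L, so Bin does not determine every attribute — not a superkey.

No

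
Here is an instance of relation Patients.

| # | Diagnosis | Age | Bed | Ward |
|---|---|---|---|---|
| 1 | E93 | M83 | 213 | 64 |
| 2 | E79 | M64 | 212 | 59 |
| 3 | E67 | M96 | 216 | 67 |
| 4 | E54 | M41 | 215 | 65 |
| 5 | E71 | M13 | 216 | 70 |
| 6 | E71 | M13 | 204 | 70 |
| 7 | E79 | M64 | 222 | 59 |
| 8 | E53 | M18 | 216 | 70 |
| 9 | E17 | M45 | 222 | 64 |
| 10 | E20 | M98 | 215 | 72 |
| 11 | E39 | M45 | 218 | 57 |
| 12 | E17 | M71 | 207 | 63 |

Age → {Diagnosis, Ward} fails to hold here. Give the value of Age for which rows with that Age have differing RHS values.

M45

Age=M83: row 1 → {Diagnosis,Ward} = (E93, 64) ✓
Age=M64: rows 2, 7 → {Diagnosis,Ward} = (E79, 59), (E79, 59) ✓
Age=M96: row 3 → {Diagnosis,Ward} = (E67, 67) ✓
Age=M41: row 4 → {Diagnosis,Ward} = (E54, 65) ✓
Age=M13: rows 5, 6 → {Diagnosis,Ward} = (E71, 70), (E71, 70) ✓
Age=M18: row 8 → {Diagnosis,Ward} = (E53, 70) ✓
Age=M45: rows 9, 11 → {Diagnosis,Ward} takes values {(E17, 64), (E39, 57)} — violation
Age=M98: row 10 → {Diagnosis,Ward} = (E20, 72) ✓
Age=M71: row 12 → {Diagnosis,Ward} = (E17, 63) ✓
The only Age value with inconsistent RHS is Age=M45.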